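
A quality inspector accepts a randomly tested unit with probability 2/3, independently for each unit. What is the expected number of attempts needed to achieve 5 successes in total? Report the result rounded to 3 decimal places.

7.500

By linearity (sum of 5 independent geometric waits), E[trials] = 5/p = 5/(2/3) = 15/2.
≈ 7.500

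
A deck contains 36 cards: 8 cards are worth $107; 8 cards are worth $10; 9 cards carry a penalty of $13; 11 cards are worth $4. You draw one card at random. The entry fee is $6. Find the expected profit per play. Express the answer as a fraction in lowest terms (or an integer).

E[payout] = (8/36)·107 + (8/36)·10 + (9/36)·(-13) + (11/36)·4 = 863/36
Expected profit = 863/36 − 6 = 647/36

647/36 dollars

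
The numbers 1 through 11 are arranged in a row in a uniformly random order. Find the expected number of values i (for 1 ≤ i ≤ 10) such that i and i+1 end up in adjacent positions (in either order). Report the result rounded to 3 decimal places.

1.818

For each i ∈ {1,…,10}, let Xᵢ = 1 if i and i+1 are adjacent. P(Xᵢ=1) = 2·(11−1)!/11! = 2/11.
By linearity, E[ΣXᵢ] = (10)·(2/11) = 20/11.
≈ 1.818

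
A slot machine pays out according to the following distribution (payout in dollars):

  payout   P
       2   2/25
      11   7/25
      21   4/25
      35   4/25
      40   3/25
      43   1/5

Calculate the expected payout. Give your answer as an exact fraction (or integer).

E[X] = (2/25)·2 + (7/25)·11 + (4/25)·21 + (4/25)·35 + (3/25)·40 + (1/5)·43
     = 128/5

128/5 dollars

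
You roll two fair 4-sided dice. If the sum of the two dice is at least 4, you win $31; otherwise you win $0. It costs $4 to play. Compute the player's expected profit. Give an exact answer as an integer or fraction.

E[payout] = (3/16)·0 + (13/16)·31 = 403/16
Expected profit = 403/16 − 4 = 339/16

339/16 dollars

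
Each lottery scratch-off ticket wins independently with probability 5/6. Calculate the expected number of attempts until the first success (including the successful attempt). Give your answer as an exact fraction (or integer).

6/5

For a geometric distribution, E[trials] = 1/p = 1/(5/6) = 6/5.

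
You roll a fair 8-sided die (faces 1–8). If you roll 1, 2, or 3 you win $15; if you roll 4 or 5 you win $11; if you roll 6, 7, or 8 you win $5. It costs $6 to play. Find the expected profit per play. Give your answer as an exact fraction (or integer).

E[payout] = (3/8)·5 + (1/4)·11 + (3/8)·15 = 41/4
Expected profit = 41/4 − 6 = 17/4

17/4 dollars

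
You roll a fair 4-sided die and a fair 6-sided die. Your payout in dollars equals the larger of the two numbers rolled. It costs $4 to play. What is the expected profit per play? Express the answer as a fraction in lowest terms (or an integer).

-1/12 dollars

Distribution of the larger of the two numbers rolled: 1 w.p. 1/24, 2 w.p. 1/8, 3 w.p. 5/24, 4 w.p. 7/24, 5 w.p. 1/6, 6 w.p. 1/6
E[payout] = (1/24)·1 + (1/8)·2 + (5/24)·3 + (7/24)·4 + (1/6)·5 + (1/6)·6 = 47/12
Expected profit = 47/12 − 4 = -1/12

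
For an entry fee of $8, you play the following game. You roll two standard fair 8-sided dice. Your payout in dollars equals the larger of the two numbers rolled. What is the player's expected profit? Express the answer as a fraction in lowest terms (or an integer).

Distribution of the larger of the two numbers rolled: 1 w.p. 1/64, 2 w.p. 3/64, 3 w.p. 5/64, 4 w.p. 7/64, 5 w.p. 9/64, 6 w.p. 11/64, …
E[payout] = (1/64)·1 + (3/64)·2 + (5/64)·3 + (7/64)·4 + (9/64)·5 + (11/64)·6 + (13/64)·7 + (15/64)·8 = 93/16
Expected profit = 93/16 − 8 = -35/16

-35/16 dollars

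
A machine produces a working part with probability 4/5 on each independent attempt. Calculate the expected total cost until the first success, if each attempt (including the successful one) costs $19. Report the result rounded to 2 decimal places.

E[#attempts] = 1/p = 5/4; E[cost] = 19·5/4 = 95/4.
≈ 23.75

$23.75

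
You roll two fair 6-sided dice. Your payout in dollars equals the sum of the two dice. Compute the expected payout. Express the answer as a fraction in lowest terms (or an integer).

$7

Distribution of the sum of the two dice: 2 w.p. 1/36, 3 w.p. 1/18, 4 w.p. 1/12, 5 w.p. 1/9, 6 w.p. 5/36, 7 w.p. 1/6, …
E[payout] = (1/36)·2 + (1/18)·3 + (1/12)·4 + (1/9)·5 + (5/36)·6 + (1/6)·7 + (5/36)·8 + (1/9)·9 + (1/12)·10 + (1/18)·11 + (1/36)·12 = 7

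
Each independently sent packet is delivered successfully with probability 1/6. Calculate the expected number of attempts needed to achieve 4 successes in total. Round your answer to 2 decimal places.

By linearity (sum of 4 independent geometric waits), E[trials] = 4/p = 4/(1/6) = 24.
≈ 24.00

24.00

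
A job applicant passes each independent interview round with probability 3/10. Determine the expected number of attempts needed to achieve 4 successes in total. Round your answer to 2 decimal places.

By linearity (sum of 4 independent geometric waits), E[trials] = 4/p = 4/(3/10) = 40/3.
≈ 13.33

13.33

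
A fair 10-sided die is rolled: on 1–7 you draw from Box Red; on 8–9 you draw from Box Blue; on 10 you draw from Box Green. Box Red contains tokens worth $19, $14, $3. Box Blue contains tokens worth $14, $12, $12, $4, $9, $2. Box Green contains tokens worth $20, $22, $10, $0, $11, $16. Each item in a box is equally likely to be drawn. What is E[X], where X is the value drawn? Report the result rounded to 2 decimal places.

$11.48

E[X | Box Red] = (19 + 14 + 3)/3 = 12
E[X | Box Blue] = (14 + 12 + 12 + 4 + 9 + 2)/6 = 53/6
E[X | Box Green] = (20 + 22 + 10 + 0 + 11 + 16)/6 = 79/6
E[X] = (7/10)·12 + (1/5)·53/6 + (1/10)·79/6 = 689/60 ≈ 11.48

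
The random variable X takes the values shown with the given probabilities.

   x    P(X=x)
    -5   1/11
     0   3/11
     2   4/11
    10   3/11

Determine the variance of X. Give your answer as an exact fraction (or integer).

E[X] = (1/11)·(-5) + (3/11)·0 + (4/11)·2 + (3/11)·10 = 3
E[X²] = (1/11)·25 + (3/11)·0 + (4/11)·4 + (3/11)·100 = 31
Var(X) = 31 − (3)² = 22

22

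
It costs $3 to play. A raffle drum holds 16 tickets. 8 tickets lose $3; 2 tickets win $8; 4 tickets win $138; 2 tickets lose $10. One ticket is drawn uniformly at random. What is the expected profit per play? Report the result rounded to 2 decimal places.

E[payout] = (8/16)·(-3) + (2/16)·8 + (4/16)·138 + (2/16)·(-10) = 131/4
Expected profit = 131/4 − 3 = 119/4 ≈ $29.75

$29.75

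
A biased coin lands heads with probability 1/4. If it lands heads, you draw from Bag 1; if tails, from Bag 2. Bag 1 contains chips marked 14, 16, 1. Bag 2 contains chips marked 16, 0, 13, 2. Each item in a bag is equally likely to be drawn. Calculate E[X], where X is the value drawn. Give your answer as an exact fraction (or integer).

E[X | Bag 1] = (14 + 16 + 1)/3 = 31/3
E[X | Bag 2] = (16 + 0 + 13 + 2)/4 = 31/4
E[X] = (1/4)·31/3 + (3/4)·31/4 = 403/48

403/48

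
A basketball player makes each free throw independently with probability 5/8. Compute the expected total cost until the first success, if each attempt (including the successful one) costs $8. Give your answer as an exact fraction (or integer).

64/5 dollars

E[#attempts] = 1/p = 8/5; E[cost] = 8·8/5 = 64/5.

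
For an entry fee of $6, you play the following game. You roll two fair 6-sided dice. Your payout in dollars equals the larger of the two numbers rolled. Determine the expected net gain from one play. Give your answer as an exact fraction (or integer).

Distribution of the larger of the two numbers rolled: 1 w.p. 1/36, 2 w.p. 1/12, 3 w.p. 5/36, 4 w.p. 7/36, 5 w.p. 1/4, 6 w.p. 11/36
E[payout] = (1/36)·1 + (1/12)·2 + (5/36)·3 + (7/36)·4 + (1/4)·5 + (11/36)·6 = 161/36
Expected profit = 161/36 − 6 = -55/36

-55/36 dollars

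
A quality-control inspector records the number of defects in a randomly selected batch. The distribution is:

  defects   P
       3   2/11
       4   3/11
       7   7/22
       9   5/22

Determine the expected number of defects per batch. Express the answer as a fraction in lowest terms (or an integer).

E[X] = (2/11)·3 + (3/11)·4 + (7/22)·7 + (5/22)·9
     = 65/11

65/11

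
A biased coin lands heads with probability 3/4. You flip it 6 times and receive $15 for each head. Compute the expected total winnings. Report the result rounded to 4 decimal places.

E[#heads] = 6·3/4 = 9/2 (linearity over flips).
E[winnings] = 15·9/2 = 135/2.
≈ 67.5000

$67.5000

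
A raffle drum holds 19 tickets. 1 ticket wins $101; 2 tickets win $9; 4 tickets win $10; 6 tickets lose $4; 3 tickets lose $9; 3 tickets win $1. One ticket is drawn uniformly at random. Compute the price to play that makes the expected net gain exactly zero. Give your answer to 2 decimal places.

$5.84

E[payout] = (1/19)·101 + (2/19)·9 + (4/19)·10 + (6/19)·(-4) + (3/19)·(-9) + (3/19)·1 = 111/19
Fair fee = E[payout] = 111/19 ≈ $5.84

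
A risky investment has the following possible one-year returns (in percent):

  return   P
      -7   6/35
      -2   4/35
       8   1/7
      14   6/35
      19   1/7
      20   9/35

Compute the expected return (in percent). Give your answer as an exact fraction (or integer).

E[X] = (6/35)·(-7) + (4/35)·(-2) + (1/7)·8 + (6/35)·14 + (1/7)·19 + (9/35)·20
     = 349/35

349/35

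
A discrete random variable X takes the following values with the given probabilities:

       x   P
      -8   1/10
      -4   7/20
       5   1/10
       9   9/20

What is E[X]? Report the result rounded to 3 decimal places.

E[X] = (1/10)·(-8) + (7/20)·(-4) + (1/10)·5 + (9/20)·9
     = 47/20 ≈ 2.350

2.350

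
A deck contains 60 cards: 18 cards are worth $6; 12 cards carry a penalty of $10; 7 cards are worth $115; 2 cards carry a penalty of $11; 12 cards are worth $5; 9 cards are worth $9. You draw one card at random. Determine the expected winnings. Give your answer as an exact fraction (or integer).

76/5 dollars

E[payout] = (18/60)·6 + (12/60)·(-10) + (7/60)·115 + (2/60)·(-11) + (12/60)·5 + (9/60)·9 = 76/5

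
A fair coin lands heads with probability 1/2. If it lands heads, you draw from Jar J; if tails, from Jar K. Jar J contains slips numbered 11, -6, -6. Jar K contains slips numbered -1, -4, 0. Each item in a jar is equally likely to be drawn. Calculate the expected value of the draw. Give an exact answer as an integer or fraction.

E[X | Jar J] = (11 − 6 − 6)/3 = -1/3
E[X | Jar K] = (-1 − 4 + 0)/3 = -5/3
E[X] = (1/2)·(-1/3) + (1/2)·(-5/3) = -1

-1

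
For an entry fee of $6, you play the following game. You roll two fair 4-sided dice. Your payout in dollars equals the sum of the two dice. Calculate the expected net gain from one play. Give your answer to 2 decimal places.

-$1.00

Distribution of the sum of the two dice: 2 w.p. 1/16, 3 w.p. 1/8, 4 w.p. 3/16, 5 w.p. 1/4, 6 w.p. 3/16, 7 w.p. 1/8, …
E[payout] = (1/16)·2 + (1/8)·3 + (3/16)·4 + (1/4)·5 + (3/16)·6 + (1/8)·7 + (1/16)·8 = 5
Expected profit = 5 − 6 = -1 ≈ -$1.00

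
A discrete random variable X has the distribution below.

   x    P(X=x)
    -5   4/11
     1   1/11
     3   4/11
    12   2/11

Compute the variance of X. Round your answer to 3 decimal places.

36.248

E[X] = (4/11)·(-5) + (1/11)·1 + (4/11)·3 + (2/11)·12 = 17/11
E[X²] = (4/11)·25 + (1/11)·1 + (4/11)·9 + (2/11)·144 = 425/11
Var(X) = 425/11 − (17/11)² = 4386/121 ≈ 36.248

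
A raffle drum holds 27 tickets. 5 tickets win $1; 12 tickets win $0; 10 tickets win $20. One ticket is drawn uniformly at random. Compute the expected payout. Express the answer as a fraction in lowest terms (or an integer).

E[payout] = (5/27)·1 + (12/27)·0 + (10/27)·20 = 205/27

205/27 dollars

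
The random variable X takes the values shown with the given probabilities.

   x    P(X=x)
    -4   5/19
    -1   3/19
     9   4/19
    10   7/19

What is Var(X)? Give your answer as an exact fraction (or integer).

14144/361

E[X] = (5/19)·(-4) + (3/19)·(-1) + (4/19)·9 + (7/19)·10 = 83/19
E[X²] = (5/19)·16 + (3/19)·1 + (4/19)·81 + (7/19)·100 = 1107/19
Var(X) = 1107/19 − (83/19)² = 14144/361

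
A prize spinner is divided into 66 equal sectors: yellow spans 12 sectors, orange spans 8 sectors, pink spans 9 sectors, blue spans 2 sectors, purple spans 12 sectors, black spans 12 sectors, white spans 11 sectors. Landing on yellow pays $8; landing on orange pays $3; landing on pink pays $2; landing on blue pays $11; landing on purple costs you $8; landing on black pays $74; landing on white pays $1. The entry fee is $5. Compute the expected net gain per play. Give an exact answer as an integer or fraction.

E[payout] = (12/66)·8 + (8/66)·3 + (9/66)·2 + (2/66)·11 + (12/66)·(-8) + (12/66)·74 + (11/66)·1 = 321/22
Expected profit = 321/22 − 5 = 211/22

211/22 dollars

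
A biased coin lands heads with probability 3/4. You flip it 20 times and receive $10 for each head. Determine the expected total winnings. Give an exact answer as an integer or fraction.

$150

E[#heads] = 20·3/4 = 15 (linearity over flips).
E[winnings] = 10·15 = 150.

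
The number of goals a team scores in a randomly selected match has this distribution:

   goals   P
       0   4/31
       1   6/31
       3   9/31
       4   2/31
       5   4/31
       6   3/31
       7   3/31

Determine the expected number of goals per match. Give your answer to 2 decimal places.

3.23

E[X] = (4/31)·0 + (6/31)·1 + (9/31)·3 + (2/31)·4 + (4/31)·5 + (3/31)·6 + (3/31)·7
     = 100/31 ≈ 3.23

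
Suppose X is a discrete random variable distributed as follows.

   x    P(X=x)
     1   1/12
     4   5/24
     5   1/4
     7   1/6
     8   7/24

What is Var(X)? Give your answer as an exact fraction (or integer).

79/18

E[X] = (1/12)·1 + (5/24)·4 + (1/4)·5 + (1/6)·7 + (7/24)·8 = 17/3
E[X²] = (1/12)·1 + (5/24)·16 + (1/4)·25 + (1/6)·49 + (7/24)·64 = 73/2
Var(X) = 73/2 − (17/3)² = 79/18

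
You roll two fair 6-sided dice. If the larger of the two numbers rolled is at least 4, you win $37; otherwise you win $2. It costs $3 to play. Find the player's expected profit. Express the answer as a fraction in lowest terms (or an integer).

101/4 dollars

E[payout] = (1/4)·2 + (3/4)·37 = 113/4
Expected profit = 113/4 − 3 = 101/4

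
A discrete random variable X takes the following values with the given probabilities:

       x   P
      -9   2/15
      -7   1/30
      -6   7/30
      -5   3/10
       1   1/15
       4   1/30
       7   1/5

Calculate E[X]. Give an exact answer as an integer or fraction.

-41/15

E[X] = (2/15)·(-9) + (1/30)·(-7) + (7/30)·(-6) + (3/10)·(-5) + (1/15)·1 + (1/30)·4 + (1/5)·7
     = -41/15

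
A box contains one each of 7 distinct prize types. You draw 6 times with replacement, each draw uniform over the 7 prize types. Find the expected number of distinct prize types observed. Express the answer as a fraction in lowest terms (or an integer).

70993/16807

Let Xⱼ=1 if type j appears at least once. P(Xⱼ=1) = 1 − ((7−1)/7)^6 = 70993/117649.
E[#distinct] = 7·70993/117649 = 70993/16807.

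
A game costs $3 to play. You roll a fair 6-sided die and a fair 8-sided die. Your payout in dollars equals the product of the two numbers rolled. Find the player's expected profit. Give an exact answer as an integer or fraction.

51/4 dollars

Distribution of the product of the two numbers rolled: 1 w.p. 1/48, 2 w.p. 1/24, 3 w.p. 1/24, 4 w.p. 1/16, 5 w.p. 1/24, 6 w.p. 1/12, …
E[payout] = (1/48)·1 + (1/24)·2 + (1/24)·3 + (1/16)·4 + (1/24)·5 + (1/12)·6 + (1/48)·7 + (1/16)·8 + (1/48)·9 + (1/24)·10 + (1/12)·12 + (1/48)·14 + (1/24)·15 + (1/24)·16 + (1/24)·18 + (1/24)·20 + (1/48)·21 + (1/16)·24 + (1/48)·25 + (1/48)·28 + (1/24)·30 + (1/48)·32 + (1/48)·35 + (1/48)·36 + (1/48)·40 + (1/48)·42 + (1/48)·48 = 63/4
Expected profit = 63/4 − 3 = 51/4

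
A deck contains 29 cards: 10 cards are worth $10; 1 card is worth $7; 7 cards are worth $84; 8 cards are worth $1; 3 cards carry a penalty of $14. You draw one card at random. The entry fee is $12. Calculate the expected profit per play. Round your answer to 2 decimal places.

E[payout] = (10/29)·10 + (1/29)·7 + (7/29)·84 + (8/29)·1 + (3/29)·(-14) = 661/29
Expected profit = 661/29 − 12 = 313/29 ≈ $10.79

$10.79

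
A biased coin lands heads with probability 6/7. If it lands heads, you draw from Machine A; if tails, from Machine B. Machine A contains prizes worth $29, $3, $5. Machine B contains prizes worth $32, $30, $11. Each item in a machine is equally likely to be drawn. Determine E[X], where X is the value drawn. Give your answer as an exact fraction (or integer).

295/21 dollars

E[X | Machine A] = (29 + 3 + 5)/3 = 37/3
E[X | Machine B] = (32 + 30 + 11)/3 = 73/3
E[X] = (6/7)·37/3 + (1/7)·73/3 = 295/21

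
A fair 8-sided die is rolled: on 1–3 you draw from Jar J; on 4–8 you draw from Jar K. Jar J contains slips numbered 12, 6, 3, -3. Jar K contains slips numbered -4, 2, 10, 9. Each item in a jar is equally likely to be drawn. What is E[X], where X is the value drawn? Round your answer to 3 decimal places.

E[X | Jar J] = (12 + 6 + 3 − 3)/4 = 9/2
E[X | Jar K] = (-4 + 2 + 10 + 9)/4 = 17/4
E[X] = (3/8)·9/2 + (5/8)·17/4 = 139/32 ≈ 4.344

4.344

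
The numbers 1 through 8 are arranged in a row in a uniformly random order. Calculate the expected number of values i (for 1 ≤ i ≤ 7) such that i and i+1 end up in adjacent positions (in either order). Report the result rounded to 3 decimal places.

1.750

For each i ∈ {1,…,7}, let Xᵢ = 1 if i and i+1 are adjacent. P(Xᵢ=1) = 2·(8−1)!/8! = 2/8.
By linearity, E[ΣXᵢ] = (7)·(2/8) = 7/4.
≈ 1.750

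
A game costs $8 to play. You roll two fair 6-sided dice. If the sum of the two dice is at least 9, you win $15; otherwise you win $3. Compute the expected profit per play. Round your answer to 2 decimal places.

-$1.67

E[payout] = (13/18)·3 + (5/18)·15 = 19/3
Expected profit = 19/3 − 8 = -5/3 ≈ -$1.67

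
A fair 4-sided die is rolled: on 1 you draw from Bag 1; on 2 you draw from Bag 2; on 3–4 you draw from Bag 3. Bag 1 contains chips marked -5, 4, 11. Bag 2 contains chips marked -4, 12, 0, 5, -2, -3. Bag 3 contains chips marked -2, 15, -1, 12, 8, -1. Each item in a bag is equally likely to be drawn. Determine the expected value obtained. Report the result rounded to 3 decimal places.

E[X | Bag 1] = (-5 + 4 + 11)/3 = 10/3
E[X | Bag 2] = (-4 + 12 + 0 + 5 − 2 − 3)/6 = 4/3
E[X | Bag 3] = (-2 + 15 − 1 + 12 + 8 − 1)/6 = 31/6
E[X] = (1/4)·10/3 + (1/4)·4/3 + (1/2)·31/6 = 15/4 ≈ 3.750

3.750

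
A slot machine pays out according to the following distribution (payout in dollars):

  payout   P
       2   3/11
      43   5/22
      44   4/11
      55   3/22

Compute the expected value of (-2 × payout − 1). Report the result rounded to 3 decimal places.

E[-2x-1] = (3/11)·(-5) + (5/22)·(-87) + (4/11)·(-89) + (3/22)·(-111)
     = -755/11 ≈ -68.636

-68.636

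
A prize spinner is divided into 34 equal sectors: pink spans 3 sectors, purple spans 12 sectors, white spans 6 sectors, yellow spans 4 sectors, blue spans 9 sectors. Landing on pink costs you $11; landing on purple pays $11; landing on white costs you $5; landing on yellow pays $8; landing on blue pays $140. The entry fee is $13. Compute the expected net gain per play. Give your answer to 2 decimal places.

$27.03

E[payout] = (3/34)·(-11) + (12/34)·11 + (6/34)·(-5) + (4/34)·8 + (9/34)·140 = 1361/34
Expected profit = 1361/34 − 13 = 919/34 ≈ $27.03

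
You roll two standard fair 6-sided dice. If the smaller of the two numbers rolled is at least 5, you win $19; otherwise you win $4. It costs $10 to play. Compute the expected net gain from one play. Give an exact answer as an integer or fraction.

E[payout] = (8/9)·4 + (1/9)·19 = 17/3
Expected profit = 17/3 − 10 = -13/3

-13/3 dollars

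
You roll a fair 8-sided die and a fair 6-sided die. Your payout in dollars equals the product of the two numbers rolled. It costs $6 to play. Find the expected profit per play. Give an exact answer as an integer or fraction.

Distribution of the product of the two numbers rolled: 1 w.p. 1/48, 2 w.p. 1/24, 3 w.p. 1/24, 4 w.p. 1/16, 5 w.p. 1/24, 6 w.p. 1/12, …
E[payout] = (1/48)·1 + (1/24)·2 + (1/24)·3 + (1/16)·4 + (1/24)·5 + (1/12)·6 + (1/48)·7 + (1/16)·8 + (1/48)·9 + (1/24)·10 + (1/12)·12 + (1/48)·14 + (1/24)·15 + (1/24)·16 + (1/24)·18 + (1/24)·20 + (1/48)·21 + (1/16)·24 + (1/48)·25 + (1/48)·28 + (1/24)·30 + (1/48)·32 + (1/48)·35 + (1/48)·36 + (1/48)·40 + (1/48)·42 + (1/48)·48 = 63/4
Expected profit = 63/4 − 6 = 39/4

39/4 dollars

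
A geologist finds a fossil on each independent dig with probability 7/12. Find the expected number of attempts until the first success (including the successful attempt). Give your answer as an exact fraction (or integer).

12/7

For a geometric distribution, E[trials] = 1/p = 1/(7/12) = 12/7.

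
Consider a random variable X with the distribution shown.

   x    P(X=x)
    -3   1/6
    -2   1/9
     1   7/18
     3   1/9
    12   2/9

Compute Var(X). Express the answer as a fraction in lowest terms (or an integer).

E[X] = (1/6)·(-3) + (1/9)·(-2) + (7/18)·1 + (1/9)·3 + (2/9)·12 = 8/3
E[X²] = (1/6)·9 + (1/9)·4 + (7/18)·1 + (1/9)·9 + (2/9)·144 = 106/3
Var(X) = 106/3 − (8/3)² = 254/9

254/9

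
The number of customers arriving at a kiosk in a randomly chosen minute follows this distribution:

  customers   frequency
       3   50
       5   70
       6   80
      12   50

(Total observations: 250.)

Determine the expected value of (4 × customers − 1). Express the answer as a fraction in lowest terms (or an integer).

607/25

Total = 250, so P(customers=3) = 50/250, etc.
E[4x-1] = (1/5)·11 + (7/25)·19 + (8/25)·23 + (1/5)·47
     = 607/25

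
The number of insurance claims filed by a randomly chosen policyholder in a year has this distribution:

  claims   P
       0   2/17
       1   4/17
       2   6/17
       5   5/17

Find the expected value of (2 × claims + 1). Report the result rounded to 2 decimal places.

E[2x+1] = (2/17)·1 + (4/17)·3 + (6/17)·5 + (5/17)·11
     = 99/17 ≈ 5.82

5.82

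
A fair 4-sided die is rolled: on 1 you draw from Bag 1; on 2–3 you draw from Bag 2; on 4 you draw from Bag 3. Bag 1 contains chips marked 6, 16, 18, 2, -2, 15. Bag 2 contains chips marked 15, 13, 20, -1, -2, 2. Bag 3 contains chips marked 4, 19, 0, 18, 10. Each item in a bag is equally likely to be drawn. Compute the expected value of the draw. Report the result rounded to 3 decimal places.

8.758

E[X | Bag 1] = (6 + 16 + 18 + 2 − 2 + 15)/6 = 55/6
E[X | Bag 2] = (15 + 13 + 20 − 1 − 2 + 2)/6 = 47/6
E[X | Bag 3] = (4 + 19 + 0 + 18 + 10)/5 = 51/5
E[X] = (1/4)·55/6 + (1/2)·47/6 + (1/4)·51/5 = 1051/120 ≈ 8.758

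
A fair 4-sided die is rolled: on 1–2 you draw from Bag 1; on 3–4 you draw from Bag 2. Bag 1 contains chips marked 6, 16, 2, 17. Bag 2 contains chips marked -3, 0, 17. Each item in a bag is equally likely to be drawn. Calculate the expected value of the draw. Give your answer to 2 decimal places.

E[X | Bag 1] = (6 + 16 + 2 + 17)/4 = 41/4
E[X | Bag 2] = (-3 + 0 + 17)/3 = 14/3
E[X] = (1/2)·41/4 + (1/2)·14/3 = 179/24 ≈ 7.46

7.46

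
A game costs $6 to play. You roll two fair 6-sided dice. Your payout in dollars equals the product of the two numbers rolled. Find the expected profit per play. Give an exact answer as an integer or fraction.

Distribution of the product of the two numbers rolled: 1 w.p. 1/36, 2 w.p. 1/18, 3 w.p. 1/18, 4 w.p. 1/12, 5 w.p. 1/18, 6 w.p. 1/9, …
E[payout] = (1/36)·1 + (1/18)·2 + (1/18)·3 + (1/12)·4 + (1/18)·5 + (1/9)·6 + (1/18)·8 + (1/36)·9 + (1/18)·10 + (1/9)·12 + (1/18)·15 + (1/36)·16 + (1/18)·18 + (1/18)·20 + (1/18)·24 + (1/36)·25 + (1/18)·30 + (1/36)·36 = 49/4
Expected profit = 49/4 − 6 = 25/4

25/4 dollars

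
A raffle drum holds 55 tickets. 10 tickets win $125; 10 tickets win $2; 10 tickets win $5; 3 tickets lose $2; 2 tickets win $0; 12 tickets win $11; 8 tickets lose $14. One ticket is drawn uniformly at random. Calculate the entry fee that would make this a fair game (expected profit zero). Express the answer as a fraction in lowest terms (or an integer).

1334/55 dollars

E[payout] = (10/55)·125 + (10/55)·2 + (10/55)·5 + (3/55)·(-2) + (2/55)·0 + (12/55)·11 + (8/55)·(-14) = 1334/55
Fair fee = E[payout] = 1334/55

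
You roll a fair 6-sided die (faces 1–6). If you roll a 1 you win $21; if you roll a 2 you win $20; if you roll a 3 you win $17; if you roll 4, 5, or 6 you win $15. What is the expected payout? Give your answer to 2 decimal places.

$17.17

E[payout] = (1/2)·15 + (1/6)·17 + (1/6)·20 + (1/6)·21 = 103/6
≈ $17.17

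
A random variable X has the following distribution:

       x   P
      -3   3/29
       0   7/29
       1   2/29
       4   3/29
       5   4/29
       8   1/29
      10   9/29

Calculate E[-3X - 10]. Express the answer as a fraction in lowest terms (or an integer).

-659/29

E[-3x-10] = (3/29)·(-1) + (7/29)·(-10) + (2/29)·(-13) + (3/29)·(-22) + (4/29)·(-25) + (1/29)·(-34) + (9/29)·(-40)
     = -659/29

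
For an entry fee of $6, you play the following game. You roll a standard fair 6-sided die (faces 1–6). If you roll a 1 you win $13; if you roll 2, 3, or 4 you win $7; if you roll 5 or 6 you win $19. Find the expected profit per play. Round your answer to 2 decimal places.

E[payout] = (1/2)·7 + (1/6)·13 + (1/3)·19 = 12
Expected profit = 12 − 6 = 6 ≈ $6.00

$6.00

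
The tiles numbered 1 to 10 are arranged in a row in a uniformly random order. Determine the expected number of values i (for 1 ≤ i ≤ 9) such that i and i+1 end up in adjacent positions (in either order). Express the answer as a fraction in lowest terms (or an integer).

9/5

For each i ∈ {1,…,9}, let Xᵢ = 1 if i and i+1 are adjacent. P(Xᵢ=1) = 2·(10−1)!/10! = 2/10.
By linearity, E[ΣXᵢ] = (9)·(2/10) = 9/5.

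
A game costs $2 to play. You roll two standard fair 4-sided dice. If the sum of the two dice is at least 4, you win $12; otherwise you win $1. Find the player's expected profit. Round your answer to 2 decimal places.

E[payout] = (3/16)·1 + (13/16)·12 = 159/16
Expected profit = 159/16 − 2 = 127/16 ≈ $7.94

$7.94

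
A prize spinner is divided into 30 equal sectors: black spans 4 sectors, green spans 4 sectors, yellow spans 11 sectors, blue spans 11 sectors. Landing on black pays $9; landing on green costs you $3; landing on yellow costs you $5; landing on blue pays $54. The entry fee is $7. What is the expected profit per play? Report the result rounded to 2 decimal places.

$11.77

E[payout] = (4/30)·9 + (4/30)·(-3) + (11/30)·(-5) + (11/30)·54 = 563/30
Expected profit = 563/30 − 7 = 353/30 ≈ $11.77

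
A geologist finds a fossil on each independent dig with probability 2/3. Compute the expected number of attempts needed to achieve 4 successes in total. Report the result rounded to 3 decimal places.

6.000

By linearity (sum of 4 independent geometric waits), E[trials] = 4/p = 4/(2/3) = 6.
≈ 6.000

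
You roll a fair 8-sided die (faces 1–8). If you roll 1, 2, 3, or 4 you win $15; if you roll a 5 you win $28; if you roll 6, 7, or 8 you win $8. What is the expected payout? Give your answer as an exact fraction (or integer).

E[payout] = (3/8)·8 + (1/2)·15 + (1/8)·28 = 14

$14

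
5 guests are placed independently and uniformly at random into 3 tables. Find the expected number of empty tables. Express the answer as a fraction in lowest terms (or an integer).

Let Xⱼ=1 if table j is empty. P(Xⱼ=1) = ((3-1)/3)^5 = 32/243.
By linearity, E[#empty] = 3·32/243 = 32/81.

32/81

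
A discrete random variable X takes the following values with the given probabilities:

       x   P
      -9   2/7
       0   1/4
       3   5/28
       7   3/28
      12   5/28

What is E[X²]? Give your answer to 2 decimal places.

55.71

E[X²] = (2/7)·81 + (1/4)·0 + (5/28)·9 + (3/28)·49 + (5/28)·144
     = 390/7 ≈ 55.71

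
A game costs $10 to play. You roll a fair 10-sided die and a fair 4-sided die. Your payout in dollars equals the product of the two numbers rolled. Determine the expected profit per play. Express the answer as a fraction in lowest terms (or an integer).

Distribution of the product of the two numbers rolled: 1 w.p. 1/40, 2 w.p. 1/20, 3 w.p. 1/20, 4 w.p. 3/40, 5 w.p. 1/40, 6 w.p. 3/40, …
E[payout] = (1/40)·1 + (1/20)·2 + (1/20)·3 + (3/40)·4 + (1/40)·5 + (3/40)·6 + (1/40)·7 + (3/40)·8 + (1/20)·9 + (1/20)·10 + (3/40)·12 + (1/40)·14 + (1/40)·15 + (1/20)·16 + (1/20)·18 + (1/20)·20 + (1/40)·21 + (1/20)·24 + (1/40)·27 + (1/40)·28 + (1/40)·30 + (1/40)·32 + (1/40)·36 + (1/40)·40 = 55/4
Expected profit = 55/4 − 10 = 15/4

15/4 dollars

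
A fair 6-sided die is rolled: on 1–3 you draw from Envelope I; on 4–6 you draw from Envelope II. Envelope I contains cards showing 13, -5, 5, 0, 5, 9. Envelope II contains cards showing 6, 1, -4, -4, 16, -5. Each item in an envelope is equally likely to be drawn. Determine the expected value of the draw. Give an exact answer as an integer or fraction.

E[X | Envelope I] = (13 − 5 + 5 + 0 + 5 + 9)/6 = 9/2
E[X | Envelope II] = (6 + 1 − 4 − 4 + 16 − 5)/6 = 5/3
E[X] = (1/2)·9/2 + (1/2)·5/3 = 37/12

37/12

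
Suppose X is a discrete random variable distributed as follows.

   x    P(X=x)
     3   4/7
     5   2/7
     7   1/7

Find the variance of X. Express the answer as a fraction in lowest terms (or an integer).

104/49

E[X] = (4/7)·3 + (2/7)·5 + (1/7)·7 = 29/7
E[X²] = (4/7)·9 + (2/7)·25 + (1/7)·49 = 135/7
Var(X) = 135/7 − (29/7)² = 104/49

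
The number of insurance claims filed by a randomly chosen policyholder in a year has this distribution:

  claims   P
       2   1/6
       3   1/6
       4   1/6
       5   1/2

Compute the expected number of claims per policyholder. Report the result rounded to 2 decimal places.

E[X] = (1/6)·2 + (1/6)·3 + (1/6)·4 + (1/2)·5
     = 4 ≈ 4.00

4.00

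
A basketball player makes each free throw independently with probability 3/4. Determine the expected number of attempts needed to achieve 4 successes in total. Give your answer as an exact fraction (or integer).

16/3

By linearity (sum of 4 independent geometric waits), E[trials] = 4/p = 4/(3/4) = 16/3.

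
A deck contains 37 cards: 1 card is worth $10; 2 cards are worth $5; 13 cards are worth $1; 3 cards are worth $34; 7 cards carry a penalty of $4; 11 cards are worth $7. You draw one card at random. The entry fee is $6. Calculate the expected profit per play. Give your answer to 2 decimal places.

E[payout] = (1/37)·10 + (2/37)·5 + (13/37)·1 + (3/37)·34 + (7/37)·(-4) + (11/37)·7 = 184/37
Expected profit = 184/37 − 6 = -38/37 ≈ -$1.03

-$1.03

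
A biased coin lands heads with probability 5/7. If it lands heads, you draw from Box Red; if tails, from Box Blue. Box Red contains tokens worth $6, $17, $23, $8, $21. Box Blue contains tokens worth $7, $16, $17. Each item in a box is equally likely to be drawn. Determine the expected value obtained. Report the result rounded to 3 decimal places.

E[X | Box Red] = (6 + 17 + 23 + 8 + 21)/5 = 15
E[X | Box Blue] = (7 + 16 + 17)/3 = 40/3
E[X] = (5/7)·15 + (2/7)·40/3 = 305/21 ≈ 14.524

$14.524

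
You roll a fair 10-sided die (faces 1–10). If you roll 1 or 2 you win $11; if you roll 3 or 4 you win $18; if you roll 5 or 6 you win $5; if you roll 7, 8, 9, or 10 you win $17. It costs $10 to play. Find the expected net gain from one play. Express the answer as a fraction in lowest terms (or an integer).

E[payout] = (1/5)·5 + (1/5)·11 + (2/5)·17 + (1/5)·18 = 68/5
Expected profit = 68/5 − 10 = 18/5

18/5 dollars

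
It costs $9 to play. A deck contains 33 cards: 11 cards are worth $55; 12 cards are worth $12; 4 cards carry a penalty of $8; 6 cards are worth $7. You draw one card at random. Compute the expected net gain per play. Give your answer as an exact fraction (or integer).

E[payout] = (11/33)·55 + (12/33)·12 + (4/33)·(-8) + (6/33)·7 = 23
Expected profit = 23 − 9 = 14

$14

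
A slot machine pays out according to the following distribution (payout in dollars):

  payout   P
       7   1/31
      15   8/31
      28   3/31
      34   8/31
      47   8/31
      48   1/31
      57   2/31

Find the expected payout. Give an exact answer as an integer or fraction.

E[X] = (1/31)·7 + (8/31)·15 + (3/31)·28 + (8/31)·34 + (8/31)·47 + (1/31)·48 + (2/31)·57
     = 1021/31

1021/31 dollars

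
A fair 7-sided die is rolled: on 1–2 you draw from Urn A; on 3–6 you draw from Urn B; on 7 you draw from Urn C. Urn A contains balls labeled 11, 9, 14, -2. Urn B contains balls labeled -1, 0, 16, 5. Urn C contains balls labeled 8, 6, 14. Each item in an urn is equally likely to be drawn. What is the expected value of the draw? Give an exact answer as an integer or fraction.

E[X | Urn A] = (11 + 9 + 14 − 2)/4 = 8
E[X | Urn B] = (-1 + 0 + 16 + 5)/4 = 5
E[X | Urn C] = (8 + 6 + 14)/3 = 28/3
E[X] = (2/7)·8 + (4/7)·5 + (1/7)·28/3 = 136/21

136/21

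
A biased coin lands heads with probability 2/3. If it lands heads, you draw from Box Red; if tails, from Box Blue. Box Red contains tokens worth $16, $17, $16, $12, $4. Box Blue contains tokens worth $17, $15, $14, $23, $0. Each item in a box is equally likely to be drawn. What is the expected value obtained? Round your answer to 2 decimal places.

$13.27

E[X | Box Red] = (16 + 17 + 16 + 12 + 4)/5 = 13
E[X | Box Blue] = (17 + 15 + 14 + 23 + 0)/5 = 69/5
E[X] = (2/3)·13 + (1/3)·69/5 = 199/15 ≈ 13.27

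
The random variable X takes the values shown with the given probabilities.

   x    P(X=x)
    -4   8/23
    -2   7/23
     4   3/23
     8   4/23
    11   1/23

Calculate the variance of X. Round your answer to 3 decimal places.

25.108

E[X] = (8/23)·(-4) + (7/23)·(-2) + (3/23)·4 + (4/23)·8 + (1/23)·11 = 9/23
E[X²] = (8/23)·16 + (7/23)·4 + (3/23)·16 + (4/23)·64 + (1/23)·121 = 581/23
Var(X) = 581/23 − (9/23)² = 13282/529 ≈ 25.108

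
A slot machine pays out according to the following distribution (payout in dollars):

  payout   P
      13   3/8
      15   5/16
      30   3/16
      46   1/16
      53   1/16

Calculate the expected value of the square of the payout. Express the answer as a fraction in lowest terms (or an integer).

2441/4

E[X²] = (3/8)·169 + (5/16)·225 + (3/16)·900 + (1/16)·2116 + (1/16)·2809
     = 2441/4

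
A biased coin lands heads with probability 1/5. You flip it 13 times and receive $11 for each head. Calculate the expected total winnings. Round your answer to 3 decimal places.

E[#heads] = 13·1/5 = 13/5 (linearity over flips).
E[winnings] = 11·13/5 = 143/5.
≈ 28.600

$28.600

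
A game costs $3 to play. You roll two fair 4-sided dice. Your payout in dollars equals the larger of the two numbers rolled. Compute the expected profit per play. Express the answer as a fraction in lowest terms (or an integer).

1/8 dollars

Distribution of the larger of the two numbers rolled: 1 w.p. 1/16, 2 w.p. 3/16, 3 w.p. 5/16, 4 w.p. 7/16
E[payout] = (1/16)·1 + (3/16)·2 + (5/16)·3 + (7/16)·4 = 25/8
Expected profit = 25/8 − 3 = 1/8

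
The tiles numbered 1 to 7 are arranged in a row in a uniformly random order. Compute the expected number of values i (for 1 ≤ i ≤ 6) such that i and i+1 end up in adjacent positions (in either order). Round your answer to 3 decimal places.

For each i ∈ {1,…,6}, let Xᵢ = 1 if i and i+1 are adjacent. P(Xᵢ=1) = 2·(7−1)!/7! = 2/7.
By linearity, E[ΣXᵢ] = (6)·(2/7) = 12/7.
≈ 1.714

1.714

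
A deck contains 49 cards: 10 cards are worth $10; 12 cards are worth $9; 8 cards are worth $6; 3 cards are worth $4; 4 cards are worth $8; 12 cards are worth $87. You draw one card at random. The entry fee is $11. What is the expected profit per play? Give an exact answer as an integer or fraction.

115/7 dollars

E[payout] = (10/49)·10 + (12/49)·9 + (8/49)·6 + (3/49)·4 + (4/49)·8 + (12/49)·87 = 192/7
Expected profit = 192/7 − 11 = 115/7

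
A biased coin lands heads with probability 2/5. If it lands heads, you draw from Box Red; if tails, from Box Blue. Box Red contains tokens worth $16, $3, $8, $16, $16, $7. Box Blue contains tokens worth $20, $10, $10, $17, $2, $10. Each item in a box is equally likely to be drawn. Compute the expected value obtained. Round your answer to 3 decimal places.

E[X | Box Red] = (16 + 3 + 8 + 16 + 16 + 7)/6 = 11
E[X | Box Blue] = (20 + 10 + 10 + 17 + 2 + 10)/6 = 23/2
E[X] = (2/5)·11 + (3/5)·23/2 = 113/10 ≈ 11.300

$11.300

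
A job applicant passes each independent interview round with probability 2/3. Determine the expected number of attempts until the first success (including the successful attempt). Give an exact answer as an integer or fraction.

For a geometric distribution, E[trials] = 1/p = 1/(2/3) = 3/2.

3/2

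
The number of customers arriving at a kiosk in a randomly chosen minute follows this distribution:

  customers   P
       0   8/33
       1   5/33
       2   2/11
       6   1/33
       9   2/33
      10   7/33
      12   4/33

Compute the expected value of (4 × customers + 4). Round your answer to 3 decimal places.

E[4x+4] = (8/33)·4 + (5/33)·8 + (2/11)·12 + (1/33)·28 + (2/33)·40 + (7/33)·44 + (4/33)·52
     = 256/11 ≈ 23.273

23.273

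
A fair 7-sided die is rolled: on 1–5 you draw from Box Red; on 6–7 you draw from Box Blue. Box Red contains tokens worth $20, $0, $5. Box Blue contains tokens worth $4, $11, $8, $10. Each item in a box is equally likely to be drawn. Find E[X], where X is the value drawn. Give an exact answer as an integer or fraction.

E[X | Box Red] = (20 + 0 + 5)/3 = 25/3
E[X | Box Blue] = (4 + 11 + 8 + 10)/4 = 33/4
E[X] = (5/7)·25/3 + (2/7)·33/4 = 349/42

349/42 dollars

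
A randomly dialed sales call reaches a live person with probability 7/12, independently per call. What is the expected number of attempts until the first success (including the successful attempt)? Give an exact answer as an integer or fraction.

For a geometric distribution, E[trials] = 1/p = 1/(7/12) = 12/7.

12/7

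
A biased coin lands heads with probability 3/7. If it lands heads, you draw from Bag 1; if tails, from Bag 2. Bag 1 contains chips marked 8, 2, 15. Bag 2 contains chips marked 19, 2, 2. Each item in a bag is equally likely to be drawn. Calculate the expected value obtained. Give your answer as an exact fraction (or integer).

167/21

E[X | Bag 1] = (8 + 2 + 15)/3 = 25/3
E[X | Bag 2] = (19 + 2 + 2)/3 = 23/3
E[X] = (3/7)·25/3 + (4/7)·23/3 = 167/21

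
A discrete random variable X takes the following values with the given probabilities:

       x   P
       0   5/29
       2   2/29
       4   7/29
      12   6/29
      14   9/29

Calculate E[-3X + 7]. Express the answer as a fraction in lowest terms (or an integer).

-487/29

E[-3x+7] = (5/29)·7 + (2/29)·1 + (7/29)·(-5) + (6/29)·(-29) + (9/29)·(-35)
     = -487/29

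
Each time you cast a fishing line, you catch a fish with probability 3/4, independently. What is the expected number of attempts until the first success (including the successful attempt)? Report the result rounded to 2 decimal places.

For a geometric distribution, E[trials] = 1/p = 1/(3/4) = 4/3.
≈ 1.33

1.33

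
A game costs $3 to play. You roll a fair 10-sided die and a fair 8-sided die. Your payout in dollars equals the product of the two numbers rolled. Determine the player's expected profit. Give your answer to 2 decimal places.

$21.75

Distribution of the product of the two numbers rolled: 1 w.p. 1/80, 2 w.p. 1/40, 3 w.p. 1/40, 4 w.p. 3/80, 5 w.p. 1/40, 6 w.p. 1/20, …
E[payout] = (1/80)·1 + (1/40)·2 + (1/40)·3 + (3/80)·4 + (1/40)·5 + (1/20)·6 + (1/40)·7 + (1/20)·8 + (1/40)·9 + (3/80)·10 + (1/20)·12 + (1/40)·14 + (1/40)·15 + (3/80)·16 + (3/80)·18 + (3/80)·20 + (1/40)·21 + (1/20)·24 + (1/80)·25 + (1/80)·27 + (1/40)·28 + (3/80)·30 + (1/40)·32 + (1/40)·35 + (1/40)·36 + (3/80)·40 + (1/40)·42 + (1/80)·45 + (1/40)·48 + (1/80)·49 + (1/80)·50 + (1/80)·54 + (1/40)·56 + (1/80)·60 + (1/80)·63 + (1/80)·64 + (1/80)·70 + (1/80)·72 + (1/80)·80 = 99/4
Expected profit = 99/4 − 3 = 87/4 ≈ $21.75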